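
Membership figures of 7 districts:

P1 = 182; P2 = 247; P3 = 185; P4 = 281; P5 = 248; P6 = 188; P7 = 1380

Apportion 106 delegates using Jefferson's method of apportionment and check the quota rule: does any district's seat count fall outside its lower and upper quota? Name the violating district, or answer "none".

Standard quotas: P1 7.116, P2 9.658, P3 7.233, P4 10.987, P5 9.697, P6 7.351, P7 53.958.
Jefferson allocation: P1 7, P2 9, P3 7, P4 11, P5 10, P6 7, P7 55.
P7 has quota 53.958 (lower 53, upper 54) but receives 55 — outside the quota interval.

P7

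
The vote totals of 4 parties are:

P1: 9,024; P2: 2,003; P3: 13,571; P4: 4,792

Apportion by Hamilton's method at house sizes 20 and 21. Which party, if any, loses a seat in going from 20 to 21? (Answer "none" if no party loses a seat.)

At 20 seats: P1 6, P2 2, P3 9, P4 3.
At 21 seats: P1 7, P2 1, P3 10, P4 3.
P2 drops from 2 to 1.

P2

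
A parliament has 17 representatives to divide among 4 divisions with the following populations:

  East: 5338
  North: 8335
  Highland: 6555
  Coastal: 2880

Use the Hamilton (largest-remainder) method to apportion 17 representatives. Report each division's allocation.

The standard divisor is 23108/17 ≈ 1359.294.
Standard quotas: East 3.9270, North 6.1319, Highland 4.8224, Coastal 2.1187.
Lower quotas: East 3, North 6, Highland 4, Coastal 2 (sum 15, leaving 2 seats).
Remainders in descending order: East 0.9270, Highland 0.8224, North 0.1319, Coastal 0.1187.
The surplus seats go to East, Highland.

East 4, North 6, Highland 5, Coastal 2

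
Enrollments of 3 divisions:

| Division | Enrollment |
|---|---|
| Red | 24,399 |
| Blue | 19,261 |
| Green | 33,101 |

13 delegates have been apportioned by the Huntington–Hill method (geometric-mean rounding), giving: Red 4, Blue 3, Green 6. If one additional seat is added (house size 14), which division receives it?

Priority for the next seat is population ÷ (√(s·(s+1))).
Priorities: Red 5455.782, Blue 5560.172, Green 5107.595.
Highest priority: Blue.

Blue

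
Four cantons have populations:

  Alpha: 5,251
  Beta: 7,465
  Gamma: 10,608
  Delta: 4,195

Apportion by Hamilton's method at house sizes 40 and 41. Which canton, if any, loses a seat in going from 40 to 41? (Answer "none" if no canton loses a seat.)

At 40 seats: Alpha 8, Beta 11, Gamma 15, Delta 6.
At 41 seats: Alpha 8, Beta 11, Gamma 16, Delta 6.
No canton's allocation decreased.

none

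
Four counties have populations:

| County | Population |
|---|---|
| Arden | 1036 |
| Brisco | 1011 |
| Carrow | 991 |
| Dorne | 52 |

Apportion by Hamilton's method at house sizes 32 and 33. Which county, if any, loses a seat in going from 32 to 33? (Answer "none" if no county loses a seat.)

At 32 seats: Arden 11, Brisco 10, Carrow 10, Dorne 1.
At 33 seats: Arden 11, Brisco 11, Carrow 11, Dorne 0.
Dorne drops from 1 to 0.

Dorne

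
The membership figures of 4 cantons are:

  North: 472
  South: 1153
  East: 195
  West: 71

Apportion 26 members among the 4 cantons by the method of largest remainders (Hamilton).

Total 1891; standard divisor 1891/26 ≈ 72.731.
Standard quotas: North 6.490, South 15.853, East 2.681, West 0.976.
Lower quotas: North 6, South 15, East 2, West 0 (sum 23, leaving 3 seats).
Remainders in descending order: West 0.976, South 0.853, East 0.681, North 0.490.
Largest remainders: West, South, East receive the extra seats.

North=6; South=16; East=3; West=1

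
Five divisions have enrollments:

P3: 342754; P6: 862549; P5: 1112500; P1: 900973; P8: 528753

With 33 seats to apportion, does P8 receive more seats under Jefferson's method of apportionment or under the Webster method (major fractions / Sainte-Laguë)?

Jefferson: P3 3, P6 8, P5 10, P1 8, P8 4.
Webster: P3 3, P6 7, P5 10, P1 8, P8 5.
P8 gets 4 under Jefferson and 5 under Webster.

Webster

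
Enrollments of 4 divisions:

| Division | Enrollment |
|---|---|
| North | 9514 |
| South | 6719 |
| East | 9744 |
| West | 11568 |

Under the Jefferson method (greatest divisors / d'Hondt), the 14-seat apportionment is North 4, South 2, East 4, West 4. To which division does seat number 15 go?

Priority for the next seat is population ÷ (current seats + 1).
Priorities: North 1902.800, South 2239.667, East 1948.800, West 2313.600.
Highest priority: West.

West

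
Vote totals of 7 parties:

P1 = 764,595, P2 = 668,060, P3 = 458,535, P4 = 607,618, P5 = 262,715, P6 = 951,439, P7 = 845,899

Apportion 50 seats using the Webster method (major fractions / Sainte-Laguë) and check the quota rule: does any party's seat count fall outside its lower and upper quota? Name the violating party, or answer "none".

none

Standard quotas: P1 8.386, P2 7.327, P3 5.029, P4 6.664, P5 2.881, P6 10.435, P7 9.278.
Webster allocation: P1 8, P2 7, P3 5, P4 7, P5 3, P6 11, P7 9.
Every allocation lies between the lower and upper quota.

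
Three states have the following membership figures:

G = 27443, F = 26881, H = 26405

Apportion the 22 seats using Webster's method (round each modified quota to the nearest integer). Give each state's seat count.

G 8, F 7, H 7

Standard divisor 80729/22 ≈ 3669.5; standard quotas: G 7.479, F 7.326, H 7.196.
Rounding to the nearest integer gives 7, 7, 7 = 21 seats, so the divisor must be adjusted.
With modified divisor 3600: modified quotas G 7.623, F 7.467, H 7.335.
Rounding to the nearest integer: G 8, F 7, H 7 (total 22).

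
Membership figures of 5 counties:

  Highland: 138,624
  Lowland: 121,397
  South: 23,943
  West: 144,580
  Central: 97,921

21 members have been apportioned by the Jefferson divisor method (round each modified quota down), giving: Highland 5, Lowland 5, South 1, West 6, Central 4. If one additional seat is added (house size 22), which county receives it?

Priority for the next seat is population ÷ (current seats + 1).
Priorities: Highland 23104.000, Lowland 20232.833, South 11971.500, West 20654.286, Central 19584.200.
Highest priority: Highland.

Highland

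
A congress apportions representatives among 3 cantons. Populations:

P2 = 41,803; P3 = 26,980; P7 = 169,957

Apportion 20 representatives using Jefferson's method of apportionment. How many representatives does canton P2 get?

Standard divisor 238740/20 ≈ 11937; standard quotas: P2 3.502, P3 2.260, P7 14.238.
Rounding down gives 3, 2, 14 = 19 seats, so the divisor must be adjusted.
With modified divisor 11000: modified quotas P2 3.800, P3 2.453, P7 15.451.
Rounding down: P2 3, P3 2, P7 15 (total 20).
P2 receives 3.

3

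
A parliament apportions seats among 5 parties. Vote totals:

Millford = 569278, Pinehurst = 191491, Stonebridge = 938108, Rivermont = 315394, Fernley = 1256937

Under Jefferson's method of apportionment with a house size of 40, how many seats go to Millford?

7

Standard divisor 3271208/40 ≈ 81780.2; standard quotas: Millford 6.961, Pinehurst 2.342, Stonebridge 11.471, Rivermont 3.857, Fernley 15.370.
Rounding down gives 6, 2, 11, 3, 15 = 37 seats, so the divisor must be adjusted.
With modified divisor 78400: modified quotas Millford 7.261, Pinehurst 2.442, Stonebridge 11.966, Rivermont 4.023, Fernley 16.032.
Rounding down: Millford 7, Pinehurst 2, Stonebridge 11, Rivermont 4, Fernley 16 (total 40).
Millford receives 7.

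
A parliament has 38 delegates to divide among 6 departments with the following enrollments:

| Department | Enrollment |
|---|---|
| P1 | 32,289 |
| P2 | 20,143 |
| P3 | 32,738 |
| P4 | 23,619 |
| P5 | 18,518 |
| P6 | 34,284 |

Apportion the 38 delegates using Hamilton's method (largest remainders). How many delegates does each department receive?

P1: 8; P2: 5; P3: 8; P4: 5; P5: 4; P6: 8

The standard divisor is 161591/38 ≈ 4252.395.
Standard quotas: P1 7.5931, P2 4.7369, P3 7.6987, P4 5.5543, P5 4.3547, P6 8.0623.
Lower quotas: P1 7, P2 4, P3 7, P4 5, P5 4, P6 8 (sum 35, leaving 3 seats).
Remainders in descending order: P2 0.7369, P3 0.6987, P1 0.5931, P4 0.5543, P5 0.3547, P6 0.0623.
Largest remainders: P2, P3, P1 receive the extra seats.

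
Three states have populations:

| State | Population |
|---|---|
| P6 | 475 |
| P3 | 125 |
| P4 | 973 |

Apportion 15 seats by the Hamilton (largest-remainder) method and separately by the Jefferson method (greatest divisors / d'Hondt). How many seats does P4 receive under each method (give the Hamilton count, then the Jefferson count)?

Hamilton: P6 5, P3 1, P4 9.
Jefferson: P6 4, P3 1, P4 10.
P4 gets 9 under Hamilton and 10 under Jefferson.

9 and 10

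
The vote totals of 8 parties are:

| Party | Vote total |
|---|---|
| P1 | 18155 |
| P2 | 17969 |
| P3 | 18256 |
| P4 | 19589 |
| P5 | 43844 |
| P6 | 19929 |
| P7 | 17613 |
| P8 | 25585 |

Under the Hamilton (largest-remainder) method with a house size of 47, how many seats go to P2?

Total 180940; standard divisor 180940/47 ≈ 3849.787.
Standard quotas: P1 4.7158, P2 4.6675, P3 4.7421, P4 5.0883, P5 11.3887, P6 5.1766, P7 4.5751, P8 6.6458.
Lower quotas: P1 4, P2 4, P3 4, P4 5, P5 11, P6 5, P7 4, P8 6 (sum 43, leaving 4 seats).
Remainders in descending order: P3 0.7421, P1 0.7158, P2 0.6675, P8 0.6458, P7 0.5751, P5 0.3887, P6 0.1766, P4 0.0883.
Largest remainders: P3, P1, P2, P8 receive the extra seats.
P2 receives 5.

5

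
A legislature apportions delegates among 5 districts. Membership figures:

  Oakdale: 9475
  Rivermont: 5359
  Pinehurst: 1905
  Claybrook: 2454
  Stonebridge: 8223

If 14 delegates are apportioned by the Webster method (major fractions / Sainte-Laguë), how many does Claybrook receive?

1

Standard divisor 27416/14 ≈ 1958.286; standard quotas: Oakdale 4.838, Rivermont 2.737, Pinehurst 0.973, Claybrook 1.253, Stonebridge 4.199.
Rounding to the nearest integer gives Oakdale 5, Rivermont 3, Pinehurst 1, Claybrook 1, Stonebridge 4 — total 14, matching the house size, so no adjustment is needed.
Claybrook receives 1.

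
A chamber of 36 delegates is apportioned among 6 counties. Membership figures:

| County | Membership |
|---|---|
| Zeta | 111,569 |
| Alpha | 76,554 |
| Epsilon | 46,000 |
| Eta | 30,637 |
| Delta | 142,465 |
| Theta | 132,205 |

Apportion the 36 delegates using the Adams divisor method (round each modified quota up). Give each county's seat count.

Standard divisor 539430/36 ≈ 14984.167; standard quotas: Zeta 7.446, Alpha 5.109, Epsilon 3.070, Eta 2.045, Delta 9.508, Theta 8.823.
Rounding up gives 8, 6, 4, 3, 10, 9 = 40 seats, so the divisor must be adjusted.
With modified divisor 15880: modified quotas Zeta 7.026, Alpha 4.821, Epsilon 2.897, Eta 1.929, Delta 8.971, Theta 8.325.
Rounding up: Zeta 8, Alpha 5, Epsilon 3, Eta 2, Delta 9, Theta 9 (total 36).

Zeta=8; Alpha=5; Epsilon=3; Eta=2; Delta=9; Theta=9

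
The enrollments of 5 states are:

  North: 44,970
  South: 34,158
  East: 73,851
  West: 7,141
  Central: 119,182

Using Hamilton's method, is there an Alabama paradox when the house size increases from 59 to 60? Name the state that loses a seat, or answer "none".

At 59 seats: North 9, South 7, East 16, West 2, Central 25.
At 60 seats: North 10, South 7, East 16, West 1, Central 26.
West drops from 2 to 1.

West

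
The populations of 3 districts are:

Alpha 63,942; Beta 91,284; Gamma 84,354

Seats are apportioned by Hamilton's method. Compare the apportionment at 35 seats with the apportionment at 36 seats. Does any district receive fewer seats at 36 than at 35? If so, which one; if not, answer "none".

Alpha

At 35 seats: Alpha 10, Beta 13, Gamma 12.
At 36 seats: Alpha 9, Beta 14, Gamma 13.
Alpha drops from 10 to 9.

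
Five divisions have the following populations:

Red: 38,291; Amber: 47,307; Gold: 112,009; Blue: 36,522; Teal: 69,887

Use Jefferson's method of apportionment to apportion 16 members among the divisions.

Standard divisor 304016/16 ≈ 19001; standard quotas: Red 2.015, Amber 2.490, Gold 5.895, Blue 1.922, Teal 3.678.
Rounding down gives 2, 2, 5, 1, 3 = 13 seats, so the divisor must be adjusted.
With modified divisor 16700: modified quotas Red 2.293, Amber 2.833, Gold 6.707, Blue 2.187, Teal 4.185.
Rounding down: Red 2, Amber 2, Gold 6, Blue 2, Teal 4 (total 16).

Red: 2; Amber: 2; Gold: 6; Blue: 2; Teal: 4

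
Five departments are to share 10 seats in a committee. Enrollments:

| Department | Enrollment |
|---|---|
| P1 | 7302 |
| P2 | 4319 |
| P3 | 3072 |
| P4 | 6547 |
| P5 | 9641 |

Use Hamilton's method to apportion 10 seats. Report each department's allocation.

Total 30881; standard divisor 30881/10 ≈ 3088.1.
Standard quotas: P1 2.3646, P2 1.3986, P3 0.9948, P4 2.1201, P5 3.1220.
Lower quotas: P1 2, P2 1, P3 0, P4 2, P5 3 (sum 8, leaving 2 seats).
Remainders in descending order: P3 0.9948, P2 0.3986, P1 0.3646, P5 0.1220, P4 0.1201.
Largest remainders: P3, P2 receive the extra seats.

P1=2; P2=2; P3=1; P4=2; P5=3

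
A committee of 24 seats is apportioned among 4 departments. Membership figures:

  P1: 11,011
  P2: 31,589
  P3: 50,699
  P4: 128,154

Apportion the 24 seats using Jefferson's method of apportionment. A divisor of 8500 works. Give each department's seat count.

With modified divisor 8500: modified quotas P1 1.295, P2 3.716, P3 5.965, P4 15.077.
Rounding down: P1 1, P2 3, P3 5, P4 15 (total 24).

P1 1; P2 3; P3 5; P4 15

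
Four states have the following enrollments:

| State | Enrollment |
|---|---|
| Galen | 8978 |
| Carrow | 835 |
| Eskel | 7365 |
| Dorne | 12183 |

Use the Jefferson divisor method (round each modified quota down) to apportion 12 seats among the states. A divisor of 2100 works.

Galen: 4, Carrow: 0, Eskel: 3, Dorne: 5

With modified divisor 2100: modified quotas Galen 4.275, Carrow 0.398, Eskel 3.507, Dorne 5.801.
Rounding down: Galen 4, Carrow 0, Eskel 3, Dorne 5 (total 12).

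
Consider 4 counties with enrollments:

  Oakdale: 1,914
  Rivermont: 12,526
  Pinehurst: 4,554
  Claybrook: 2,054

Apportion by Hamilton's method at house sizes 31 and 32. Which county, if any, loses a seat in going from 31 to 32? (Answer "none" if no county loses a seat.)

none

At 31 seats: Oakdale 3, Rivermont 18, Pinehurst 7, Claybrook 3.
At 32 seats: Oakdale 3, Rivermont 19, Pinehurst 7, Claybrook 3.
No county's allocation decreased.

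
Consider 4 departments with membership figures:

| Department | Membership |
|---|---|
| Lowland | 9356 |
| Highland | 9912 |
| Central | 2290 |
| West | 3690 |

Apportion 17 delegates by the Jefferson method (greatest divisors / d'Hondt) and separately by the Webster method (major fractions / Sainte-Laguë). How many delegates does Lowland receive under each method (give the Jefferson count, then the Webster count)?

7 and 6

Jefferson: Lowland 7, Highland 7, Central 1, West 2.
Webster: Lowland 6, Highland 7, Central 2, West 2.
Lowland gets 7 under Jefferson and 6 under Webster.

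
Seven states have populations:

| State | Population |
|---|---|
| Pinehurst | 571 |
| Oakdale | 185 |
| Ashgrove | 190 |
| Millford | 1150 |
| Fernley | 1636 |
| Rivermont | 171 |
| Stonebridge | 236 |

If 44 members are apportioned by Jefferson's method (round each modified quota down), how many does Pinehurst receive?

Standard divisor 4139/44 ≈ 94.068; standard quotas: Pinehurst 6.070, Oakdale 1.967, Ashgrove 2.020, Millford 12.225, Fernley 17.392, Rivermont 1.818, Stonebridge 2.509.
Rounding down gives 6, 1, 2, 12, 17, 1, 2 = 41 seats, so the divisor must be adjusted.
With modified divisor 87: modified quotas Pinehurst 6.563, Oakdale 2.126, Ashgrove 2.184, Millford 13.218, Fernley 18.805, Rivermont 1.966, Stonebridge 2.713.
Rounding down: Pinehurst 6, Oakdale 2, Ashgrove 2, Millford 13, Fernley 18, Rivermont 1, Stonebridge 2 (total 44).
Pinehurst receives 6.

6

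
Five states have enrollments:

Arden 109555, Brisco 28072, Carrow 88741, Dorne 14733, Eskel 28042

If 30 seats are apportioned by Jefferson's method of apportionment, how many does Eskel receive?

Standard divisor 269143/30 ≈ 8971.433; standard quotas: Arden 12.212, Brisco 3.129, Carrow 9.892, Dorne 1.642, Eskel 3.126.
Rounding down gives 12, 3, 9, 1, 3 = 28 seats, so the divisor must be adjusted.
With modified divisor 8200: modified quotas Arden 13.360, Brisco 3.423, Carrow 10.822, Dorne 1.797, Eskel 3.420.
Rounding down: Arden 13, Brisco 3, Carrow 10, Dorne 1, Eskel 3 (total 30).
Eskel receives 3.

3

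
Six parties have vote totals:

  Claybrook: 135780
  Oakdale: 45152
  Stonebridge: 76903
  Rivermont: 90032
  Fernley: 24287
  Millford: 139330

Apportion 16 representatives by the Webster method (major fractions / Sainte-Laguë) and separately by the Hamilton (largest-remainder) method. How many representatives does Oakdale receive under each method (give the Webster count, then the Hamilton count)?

Webster: Claybrook 4, Oakdale 1, Stonebridge 2, Rivermont 3, Fernley 1, Millford 5.
Hamilton: Claybrook 4, Oakdale 2, Stonebridge 2, Rivermont 3, Fernley 1, Millford 4.
Oakdale gets 1 under Webster and 2 under Hamilton.

1 and 2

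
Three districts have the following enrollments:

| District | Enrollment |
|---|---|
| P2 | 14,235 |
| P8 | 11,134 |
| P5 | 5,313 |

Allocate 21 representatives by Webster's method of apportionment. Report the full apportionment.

Standard divisor 30682/21 ≈ 1461.048; standard quotas: P2 9.743, P8 7.621, P5 3.636.
Rounding to the nearest integer gives 10, 8, 4 = 22 seats, so the divisor must be adjusted.
With modified divisor 1490: modified quotas P2 9.554, P8 7.472, P5 3.566.
Rounding to the nearest integer: P2 10, P8 7, P5 4 (total 21).

P2: 10; P8: 7; P5: 4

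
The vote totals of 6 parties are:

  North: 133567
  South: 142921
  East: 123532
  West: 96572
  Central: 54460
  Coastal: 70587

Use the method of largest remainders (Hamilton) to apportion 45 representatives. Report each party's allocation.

North: 10; South: 10; East: 9; West: 7; Central: 4; Coastal: 5

Standard divisor: 621639 ÷ 45 ≈ 13814.2.
Standard quotas: North 9.6688, South 10.3459, East 8.9424, West 6.9908, Central 3.9423, Coastal 5.1097.
Lower quotas: North 9, South 10, East 8, West 6, Central 3, Coastal 5 (sum 41, leaving 4 seats).
Remainders in descending order: West 0.9908, East 0.9424, Central 0.9423, North 0.6688, South 0.3459, Coastal 0.1097.
Largest remainders: West, East, Central, North receive the extra seats.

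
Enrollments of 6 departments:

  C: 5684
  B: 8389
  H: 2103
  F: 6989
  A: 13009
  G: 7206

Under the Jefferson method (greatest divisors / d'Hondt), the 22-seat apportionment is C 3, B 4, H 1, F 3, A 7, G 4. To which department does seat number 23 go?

Priority for the next seat is population ÷ (current seats + 1).
Priorities: C 1421.000, B 1677.800, H 1051.500, F 1747.250, A 1626.125, G 1441.200.
Highest priority: F.

F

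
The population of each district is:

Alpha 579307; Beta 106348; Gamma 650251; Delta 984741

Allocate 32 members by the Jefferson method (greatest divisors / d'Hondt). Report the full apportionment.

Alpha 8; Beta 1; Gamma 9; Delta 14

Standard divisor 2320647/32 ≈ 72520.219; standard quotas: Alpha 7.988, Beta 1.466, Gamma 8.966, Delta 13.579.
Rounding down gives 7, 1, 8, 13 = 29 seats, so the divisor must be adjusted.
With modified divisor 68000: modified quotas Alpha 8.519, Beta 1.564, Gamma 9.563, Delta 14.481.
Rounding down: Alpha 8, Beta 1, Gamma 9, Delta 14 (total 32).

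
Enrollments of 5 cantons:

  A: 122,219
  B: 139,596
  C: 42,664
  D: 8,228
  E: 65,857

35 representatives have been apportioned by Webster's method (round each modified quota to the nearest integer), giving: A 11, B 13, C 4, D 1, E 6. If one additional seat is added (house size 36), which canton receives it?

Priority for the next seat is population ÷ (current seats + 0.5).
Priorities: A 10627.739, B 10340.444, C 9480.889, D 5485.333, E 10131.846.
Highest priority: A.

A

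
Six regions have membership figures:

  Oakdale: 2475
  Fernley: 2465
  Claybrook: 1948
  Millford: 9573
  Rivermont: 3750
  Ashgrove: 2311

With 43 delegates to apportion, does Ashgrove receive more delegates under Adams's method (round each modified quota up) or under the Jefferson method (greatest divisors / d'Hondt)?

Adams: Oakdale 5, Fernley 5, Claybrook 4, Millford 17, Rivermont 7, Ashgrove 5.
Jefferson: Oakdale 5, Fernley 5, Claybrook 3, Millford 19, Rivermont 7, Ashgrove 4.
Ashgrove gets 5 under Adams and 4 under Jefferson.

Adams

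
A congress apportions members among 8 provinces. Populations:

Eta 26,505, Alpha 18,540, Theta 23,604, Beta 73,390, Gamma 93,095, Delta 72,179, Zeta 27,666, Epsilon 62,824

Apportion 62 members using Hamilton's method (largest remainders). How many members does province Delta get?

11

Standard divisor: 397803 ÷ 62 ≈ 6416.177.
Standard quotas: Eta 4.1310, Alpha 2.8896, Theta 3.6788, Beta 11.4383, Gamma 14.5094, Delta 11.2495, Zeta 4.3119, Epsilon 9.7915.
Lower quotas: Eta 4, Alpha 2, Theta 3, Beta 11, Gamma 14, Delta 11, Zeta 4, Epsilon 9 (sum 58, leaving 4 seats).
Remainders in descending order: Alpha 0.8896, Epsilon 0.7915, Theta 0.6788, Gamma 0.5094, Beta 0.4383, Zeta 0.3119, Delta 0.2495, Eta 0.1310.
Largest remainders: Alpha, Epsilon, Theta, Gamma receive the extra seats.
Delta receives 11.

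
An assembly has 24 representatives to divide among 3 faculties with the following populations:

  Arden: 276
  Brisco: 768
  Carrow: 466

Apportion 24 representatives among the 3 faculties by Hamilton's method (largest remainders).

The standard divisor is 1510/24 ≈ 62.917.
Standard quotas: Arden 4.387, Brisco 12.207, Carrow 7.407.
Lower quotas: Arden 4, Brisco 12, Carrow 7 (sum 23, leaving 1 seat).
Remainders in descending order: Carrow 0.407, Arden 0.387, Brisco 0.207.
Largest remainder: Carrow receives the extra seat.

Arden 4, Brisco 12, Carrow 8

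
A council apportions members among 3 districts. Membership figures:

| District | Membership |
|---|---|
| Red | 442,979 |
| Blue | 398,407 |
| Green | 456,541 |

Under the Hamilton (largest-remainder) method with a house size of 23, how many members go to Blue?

Standard divisor: 1297927 ÷ 23 ≈ 56431.609.
Standard quotas: Red 7.8498, Blue 7.0600, Green 8.0902.
Lower quotas: Red 7, Blue 7, Green 8 (sum 22, leaving 1 seat).
Remainders in descending order: Red 0.8498, Green 0.0902, Blue 0.0600.
Largest remainder: Red receives the extra seat.
Blue receives 7.

7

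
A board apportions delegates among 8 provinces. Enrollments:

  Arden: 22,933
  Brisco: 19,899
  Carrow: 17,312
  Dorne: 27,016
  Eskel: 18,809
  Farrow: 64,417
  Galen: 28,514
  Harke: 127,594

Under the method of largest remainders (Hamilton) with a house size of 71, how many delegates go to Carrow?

4

Total 326494; standard divisor 326494/71 ≈ 4598.507.
Standard quotas: Arden 4.9871, Brisco 4.3273, Carrow 3.7647, Dorne 5.8750, Eskel 4.0902, Farrow 14.0082, Galen 6.2007, Harke 27.7468.
Lower quotas: Arden 4, Brisco 4, Carrow 3, Dorne 5, Eskel 4, Farrow 14, Galen 6, Harke 27 (sum 67, leaving 4 seats).
Remainders in descending order: Arden 0.9871, Dorne 0.8750, Carrow 0.7647, Harke 0.7468, Brisco 0.3273, Galen 0.2007, Eskel 0.0902, Farrow 0.0082.
Largest remainders: Arden, Dorne, Carrow, Harke receive the extra seats.
Carrow receives 4.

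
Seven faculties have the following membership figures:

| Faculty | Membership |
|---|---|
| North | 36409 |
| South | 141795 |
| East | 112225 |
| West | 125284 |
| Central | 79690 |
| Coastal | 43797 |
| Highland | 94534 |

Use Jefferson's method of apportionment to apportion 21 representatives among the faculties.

Standard divisor 633734/21 ≈ 30177.81; standard quotas: North 1.206, South 4.699, East 3.719, West 4.152, Central 2.641, Coastal 1.451, Highland 3.133.
Rounding down gives 1, 4, 3, 4, 2, 1, 3 = 18 seats, so the divisor must be adjusted.
With modified divisor 25800: modified quotas North 1.411, South 5.496, East 4.350, West 4.856, Central 3.089, Coastal 1.698, Highland 3.664.
Rounding down: North 1, South 5, East 4, West 4, Central 3, Coastal 1, Highland 3 (total 21).

North=1; South=5; East=4; West=4; Central=3; Coastal=1; Highland=3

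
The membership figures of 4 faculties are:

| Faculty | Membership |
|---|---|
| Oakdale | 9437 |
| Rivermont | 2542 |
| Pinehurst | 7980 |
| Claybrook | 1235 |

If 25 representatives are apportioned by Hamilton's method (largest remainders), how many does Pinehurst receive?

9

Total 21194; standard divisor 21194/25 ≈ 847.76.
Standard quotas: Oakdale 11.1317, Rivermont 2.9985, Pinehurst 9.4130, Claybrook 1.4568.
Lower quotas: Oakdale 11, Rivermont 2, Pinehurst 9, Claybrook 1 (sum 23, leaving 2 seats).
Remainders in descending order: Rivermont 0.9985, Claybrook 0.4568, Pinehurst 0.4130, Oakdale 0.1317.
The surplus seats go to Rivermont, Claybrook.
Pinehurst receives 9.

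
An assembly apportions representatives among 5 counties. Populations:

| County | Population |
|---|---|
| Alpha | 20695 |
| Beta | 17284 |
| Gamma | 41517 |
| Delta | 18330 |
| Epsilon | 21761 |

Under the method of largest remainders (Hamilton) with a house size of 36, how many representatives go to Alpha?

The standard divisor is 119587/36 ≈ 3321.861.
Standard quotas: Alpha 6.2299, Beta 5.2031, Gamma 12.4981, Delta 5.5180, Epsilon 6.5508.
Lower quotas: Alpha 6, Beta 5, Gamma 12, Delta 5, Epsilon 6 (sum 34, leaving 2 seats).
Remainders in descending order: Epsilon 0.5508, Delta 0.5180, Gamma 0.4981, Alpha 0.2299, Beta 0.2031.
The surplus seats go to Epsilon, Delta.
Alpha receives 6.

6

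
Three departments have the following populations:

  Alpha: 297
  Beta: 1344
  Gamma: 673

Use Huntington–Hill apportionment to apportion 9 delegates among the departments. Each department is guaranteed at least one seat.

Alpha 1, Beta 5, Gamma 3

With divisor 260: modified quotas Alpha 1.142, Beta 5.169, Gamma 2.588.
Geometric-mean thresholds: Alpha √(1·2)=1.414, Beta √(5·6)=5.477, Gamma √(2·3)=2.449.
Each quota rounded against its threshold gives Alpha 1, Beta 5, Gamma 3 (total 9).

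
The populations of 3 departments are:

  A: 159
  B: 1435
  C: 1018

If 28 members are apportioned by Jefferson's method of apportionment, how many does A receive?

1

Standard divisor 2612/28 ≈ 93.286; standard quotas: A 1.704, B 15.383, C 10.913.
Rounding down gives 1, 15, 10 = 26 seats, so the divisor must be adjusted.
With modified divisor 87: modified quotas A 1.828, B 16.494, C 11.701.
Rounding down: A 1, B 16, C 11 (total 28).
A receives 1.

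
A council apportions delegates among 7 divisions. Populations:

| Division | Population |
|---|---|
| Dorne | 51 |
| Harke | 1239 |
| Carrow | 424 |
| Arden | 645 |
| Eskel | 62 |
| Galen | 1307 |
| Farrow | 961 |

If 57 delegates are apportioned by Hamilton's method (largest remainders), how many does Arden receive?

8

Total 4689; standard divisor 4689/57 ≈ 82.263.
Standard quotas: Dorne 0.620, Harke 15.061, Carrow 5.154, Arden 7.841, Eskel 0.754, Galen 15.888, Farrow 11.682.
Lower quotas: Dorne 0, Harke 15, Carrow 5, Arden 7, Eskel 0, Galen 15, Farrow 11 (sum 53, leaving 4 seats).
Remainders in descending order: Galen 0.888, Arden 0.841, Eskel 0.754, Farrow 0.682, Dorne 0.620, Carrow 0.154, Harke 0.061.
Largest remainders: Galen, Arden, Eskel, Farrow receive the extra seats.
Arden receives 8.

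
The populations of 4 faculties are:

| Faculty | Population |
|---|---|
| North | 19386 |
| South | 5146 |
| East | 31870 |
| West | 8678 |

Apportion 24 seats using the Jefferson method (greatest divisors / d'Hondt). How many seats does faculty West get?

3

Standard divisor 65080/24 ≈ 2711.667; standard quotas: North 7.149, South 1.898, East 11.753, West 3.200.
Rounding down gives 7, 1, 11, 3 = 22 seats, so the divisor must be adjusted.
With modified divisor 2500: modified quotas North 7.754, South 2.058, East 12.748, West 3.471.
Rounding down: North 7, South 2, East 12, West 3 (total 24).
West receives 3.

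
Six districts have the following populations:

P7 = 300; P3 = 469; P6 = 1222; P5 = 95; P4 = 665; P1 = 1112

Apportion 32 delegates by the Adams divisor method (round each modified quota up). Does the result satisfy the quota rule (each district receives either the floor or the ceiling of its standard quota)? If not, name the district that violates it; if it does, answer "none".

none

Standard quotas: P7 2.485, P3 3.885, P6 10.123, P5 0.787, P4 5.509, P1 9.211.
Adams allocation: P7 3, P3 4, P6 10, P5 1, P4 5, P1 9.
Every allocation lies between the lower and upper quota.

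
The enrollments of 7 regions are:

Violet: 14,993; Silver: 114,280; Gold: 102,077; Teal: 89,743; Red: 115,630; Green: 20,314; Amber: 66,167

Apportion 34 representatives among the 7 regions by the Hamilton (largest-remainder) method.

Total 523204; standard divisor 523204/34 ≈ 15388.353.
Standard quotas: Violet 0.9743, Silver 7.4264, Gold 6.6334, Teal 5.8319, Red 7.5141, Green 1.3201, Amber 4.2998.
Lower quotas: Violet 0, Silver 7, Gold 6, Teal 5, Red 7, Green 1, Amber 4 (sum 30, leaving 4 seats).
Remainders in descending order: Violet 0.9743, Teal 0.8319, Gold 0.6334, Red 0.5141, Silver 0.4264, Green 0.3201, Amber 0.2998.
The surplus seats go to Violet, Teal, Gold, Red.

Violet 1, Silver 7, Gold 7, Teal 6, Red 8, Green 1, Amber 4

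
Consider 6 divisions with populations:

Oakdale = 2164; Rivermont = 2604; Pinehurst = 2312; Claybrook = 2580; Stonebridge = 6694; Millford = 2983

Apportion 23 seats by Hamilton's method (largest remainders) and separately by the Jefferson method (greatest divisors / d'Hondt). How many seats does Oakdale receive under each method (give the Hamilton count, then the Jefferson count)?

Hamilton: Oakdale 3, Rivermont 3, Pinehurst 3, Claybrook 3, Stonebridge 8, Millford 3.
Jefferson: Oakdale 2, Rivermont 3, Pinehurst 3, Claybrook 3, Stonebridge 8, Millford 4.
Oakdale gets 3 under Hamilton and 2 under Jefferson.

3 and 2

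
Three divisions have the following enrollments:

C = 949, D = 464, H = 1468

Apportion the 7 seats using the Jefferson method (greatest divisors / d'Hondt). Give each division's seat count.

C=2; D=1; H=4

Standard divisor 2881/7 ≈ 411.571; standard quotas: C 2.306, D 1.127, H 3.567.
Rounding down gives 2, 1, 3 = 6 seats, so the divisor must be adjusted.
With modified divisor 340: modified quotas C 2.791, D 1.365, H 4.318.
Rounding down: C 2, D 1, H 4 (total 7).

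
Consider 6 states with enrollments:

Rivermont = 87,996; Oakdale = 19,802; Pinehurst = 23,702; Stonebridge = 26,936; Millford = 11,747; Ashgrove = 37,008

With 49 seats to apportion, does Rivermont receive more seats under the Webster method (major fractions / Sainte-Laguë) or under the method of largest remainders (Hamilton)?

Webster: Rivermont 20, Oakdale 5, Pinehurst 6, Stonebridge 6, Millford 3, Ashgrove 9.
Hamilton: Rivermont 21, Oakdale 5, Pinehurst 5, Stonebridge 6, Millford 3, Ashgrove 9.
Rivermont gets 20 under Webster and 21 under Hamilton.

Hamilton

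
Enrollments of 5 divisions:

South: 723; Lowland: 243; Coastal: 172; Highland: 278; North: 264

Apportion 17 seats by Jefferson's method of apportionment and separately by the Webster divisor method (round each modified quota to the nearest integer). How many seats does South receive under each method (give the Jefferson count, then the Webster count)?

Jefferson: South 8, Lowland 2, Coastal 1, Highland 3, North 3.
Webster: South 7, Lowland 2, Coastal 2, Highland 3, North 3.
South gets 8 under Jefferson and 7 under Webster.

8 and 7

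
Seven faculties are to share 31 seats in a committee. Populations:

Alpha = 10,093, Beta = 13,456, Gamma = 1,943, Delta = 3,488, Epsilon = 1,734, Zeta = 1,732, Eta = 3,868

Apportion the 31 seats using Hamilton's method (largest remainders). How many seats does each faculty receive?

Alpha=9, Beta=12, Gamma=2, Delta=3, Epsilon=1, Zeta=1, Eta=3

Standard divisor: 36314 ÷ 31 ≈ 1171.419.
Standard quotas: Alpha 8.6160, Beta 11.4869, Gamma 1.6587, Delta 2.9776, Epsilon 1.4803, Zeta 1.4785, Eta 3.3020.
Lower quotas: Alpha 8, Beta 11, Gamma 1, Delta 2, Epsilon 1, Zeta 1, Eta 3 (sum 27, leaving 4 seats).
Remainders in descending order: Delta 0.9776, Gamma 0.6587, Alpha 0.6160, Beta 0.4869, Epsilon 0.4803, Zeta 0.4785, Eta 0.3020.
Largest remainders: Delta, Gamma, Alpha, Beta receive the extra seats.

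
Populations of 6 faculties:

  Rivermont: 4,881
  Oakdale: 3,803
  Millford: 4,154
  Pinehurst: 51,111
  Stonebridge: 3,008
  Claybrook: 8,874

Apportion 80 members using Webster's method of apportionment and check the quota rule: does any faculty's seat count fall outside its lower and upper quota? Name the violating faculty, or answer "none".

Pinehurst

Standard quotas: Rivermont 5.149, Oakdale 4.012, Millford 4.382, Pinehurst 53.921, Stonebridge 3.173, Claybrook 9.362.
Webster allocation: Rivermont 5, Oakdale 4, Millford 4, Pinehurst 55, Stonebridge 3, Claybrook 9.
Pinehurst has quota 53.921 (lower 53, upper 54) but receives 55 — outside the quota interval.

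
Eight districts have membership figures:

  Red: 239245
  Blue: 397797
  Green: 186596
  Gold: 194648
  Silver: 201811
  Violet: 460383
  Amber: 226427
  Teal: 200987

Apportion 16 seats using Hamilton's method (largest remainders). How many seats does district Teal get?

Total 2107894; standard divisor 2107894/16 ≈ 131743.375.
Standard quotas: Red 1.8160, Blue 3.0195, Green 1.4164, Gold 1.4775, Silver 1.5318, Violet 3.4945, Amber 1.7187, Teal 1.5256.
Lower quotas: Red 1, Blue 3, Green 1, Gold 1, Silver 1, Violet 3, Amber 1, Teal 1 (sum 12, leaving 4 seats).
Remainders in descending order: Red 0.8160, Amber 0.7187, Silver 0.5318, Teal 0.5256, Violet 0.4945, Gold 0.4775, Green 0.4164, Blue 0.0195.
Largest remainders: Red, Amber, Silver, Teal receive the extra seats.
Teal receives 2.

2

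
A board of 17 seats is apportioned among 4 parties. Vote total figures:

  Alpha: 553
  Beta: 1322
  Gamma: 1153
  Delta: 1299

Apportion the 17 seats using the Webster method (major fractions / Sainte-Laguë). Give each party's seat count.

Alpha 2, Beta 5, Gamma 5, Delta 5

Standard divisor 4327/17 ≈ 254.529; standard quotas: Alpha 2.173, Beta 5.194, Gamma 4.530, Delta 5.104.
Rounding to the nearest integer gives Alpha 2, Beta 5, Gamma 5, Delta 5 — total 17, matching the house size, so no adjustment is needed.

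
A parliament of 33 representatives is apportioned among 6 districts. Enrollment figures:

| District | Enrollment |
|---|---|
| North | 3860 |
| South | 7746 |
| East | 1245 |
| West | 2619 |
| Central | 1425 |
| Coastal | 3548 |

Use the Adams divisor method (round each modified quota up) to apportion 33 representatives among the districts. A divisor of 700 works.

With modified divisor 700: modified quotas North 5.514, South 11.066, East 1.779, West 3.741, Central 2.036, Coastal 5.069.
Rounding up: North 6, South 12, East 2, West 4, Central 3, Coastal 6 (total 33).

North 6, South 12, East 2, West 4, Central 3, Coastal 6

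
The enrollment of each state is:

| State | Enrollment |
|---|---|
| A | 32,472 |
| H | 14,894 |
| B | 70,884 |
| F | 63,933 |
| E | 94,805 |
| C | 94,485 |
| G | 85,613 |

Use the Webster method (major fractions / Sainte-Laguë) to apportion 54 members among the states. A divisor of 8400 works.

A=4, H=2, B=8, F=8, E=11, C=11, G=10

With modified divisor 8400: modified quotas A 3.866, H 1.773, B 8.439, F 7.611, E 11.286, C 11.248, G 10.192.
Rounding to the nearest integer: A 4, H 2, B 8, F 8, E 11, C 11, G 10 (total 54).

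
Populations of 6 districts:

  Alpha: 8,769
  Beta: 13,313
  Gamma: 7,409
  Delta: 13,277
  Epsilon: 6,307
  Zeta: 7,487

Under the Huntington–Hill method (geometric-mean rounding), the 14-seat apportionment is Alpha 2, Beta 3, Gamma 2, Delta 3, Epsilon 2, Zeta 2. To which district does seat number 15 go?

Beta

Priority for the next seat is population ÷ (√(s·(s+1))).
Priorities: Alpha 3579.929, Beta 3843.132, Gamma 3024.712, Delta 3832.740, Epsilon 2574.822, Zeta 3056.555.
Highest priority: Beta.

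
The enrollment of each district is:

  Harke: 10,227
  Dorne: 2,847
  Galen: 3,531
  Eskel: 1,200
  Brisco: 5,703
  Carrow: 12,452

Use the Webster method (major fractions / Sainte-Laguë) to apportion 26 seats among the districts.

Harke=7, Dorne=2, Galen=3, Eskel=1, Brisco=4, Carrow=9

Standard divisor 35960/26 ≈ 1383.077; standard quotas: Harke 7.394, Dorne 2.058, Galen 2.553, Eskel 0.868, Brisco 4.123, Carrow 9.003.
Rounding to the nearest integer gives Harke 7, Dorne 2, Galen 3, Eskel 1, Brisco 4, Carrow 9 — total 26, matching the house size, so no adjustment is needed.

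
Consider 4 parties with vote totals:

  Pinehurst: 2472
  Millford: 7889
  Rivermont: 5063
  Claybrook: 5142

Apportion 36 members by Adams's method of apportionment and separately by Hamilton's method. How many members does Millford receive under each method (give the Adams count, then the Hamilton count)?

Adams: Pinehurst 5, Millford 13, Rivermont 9, Claybrook 9.
Hamilton: Pinehurst 4, Millford 14, Rivermont 9, Claybrook 9.
Millford gets 13 under Adams and 14 under Hamilton.

13 and 14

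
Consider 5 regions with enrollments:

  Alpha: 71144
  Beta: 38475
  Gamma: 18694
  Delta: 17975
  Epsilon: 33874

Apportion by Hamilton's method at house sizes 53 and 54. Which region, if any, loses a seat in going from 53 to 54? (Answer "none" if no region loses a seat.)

At 53 seats: Alpha 21, Beta 11, Gamma 6, Delta 5, Epsilon 10.
At 54 seats: Alpha 21, Beta 12, Gamma 6, Delta 5, Epsilon 10.
No region's allocation decreased.

none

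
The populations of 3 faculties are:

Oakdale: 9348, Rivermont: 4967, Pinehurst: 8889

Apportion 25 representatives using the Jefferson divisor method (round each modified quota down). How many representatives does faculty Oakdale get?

Standard divisor 23204/25 ≈ 928.16; standard quotas: Oakdale 10.072, Rivermont 5.351, Pinehurst 9.577.
Rounding down gives 10, 5, 9 = 24 seats, so the divisor must be adjusted.
With modified divisor 870: modified quotas Oakdale 10.745, Rivermont 5.709, Pinehurst 10.217.
Rounding down: Oakdale 10, Rivermont 5, Pinehurst 10 (total 25).
Oakdale receives 10.

10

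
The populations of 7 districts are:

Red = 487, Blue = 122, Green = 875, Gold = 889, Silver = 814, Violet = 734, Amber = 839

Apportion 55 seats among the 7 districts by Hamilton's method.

Red 6; Blue 1; Green 10; Gold 10; Silver 9; Violet 9; Amber 10

Total 4760; standard divisor 4760/55 ≈ 86.545.
Standard quotas: Red 5.627, Blue 1.410, Green 10.110, Gold 10.272, Silver 9.405, Violet 8.481, Amber 9.694.
Lower quotas: Red 5, Blue 1, Green 10, Gold 10, Silver 9, Violet 8, Amber 9 (sum 52, leaving 3 seats).
Remainders in descending order: Amber 0.694, Red 0.627, Violet 0.481, Blue 0.410, Silver 0.405, Gold 0.272, Green 0.110.
Largest remainders: Amber, Red, Violet receive the extra seats.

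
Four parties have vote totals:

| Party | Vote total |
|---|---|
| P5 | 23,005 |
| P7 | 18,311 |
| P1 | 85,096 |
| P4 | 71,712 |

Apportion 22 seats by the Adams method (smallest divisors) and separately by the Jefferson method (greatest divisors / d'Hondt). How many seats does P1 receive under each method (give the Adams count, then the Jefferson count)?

Adams: P5 3, P7 2, P1 9, P4 8.
Jefferson: P5 2, P7 2, P1 10, P4 8.
P1 gets 9 under Adams and 10 under Jefferson.

9 and 10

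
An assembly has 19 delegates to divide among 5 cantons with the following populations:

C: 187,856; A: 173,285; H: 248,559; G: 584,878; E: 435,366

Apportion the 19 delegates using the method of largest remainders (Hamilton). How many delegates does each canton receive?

C 2, A 2, H 3, G 7, E 5

Standard divisor: 1629944 ÷ 19 ≈ 85786.526.
Standard quotas: C 2.1898, A 2.0200, H 2.8974, G 6.8178, E 5.0750.
Lower quotas: C 2, A 2, H 2, G 6, E 5 (sum 17, leaving 2 seats).
Remainders in descending order: H 0.8974, G 0.8178, C 0.1898, E 0.0750, A 0.0200.
Largest remainders: H, G receive the extra seats.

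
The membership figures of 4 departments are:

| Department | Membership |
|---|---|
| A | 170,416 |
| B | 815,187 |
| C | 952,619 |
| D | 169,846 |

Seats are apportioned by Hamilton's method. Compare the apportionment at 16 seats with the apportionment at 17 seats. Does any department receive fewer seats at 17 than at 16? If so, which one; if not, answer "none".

At 16 seats: A 2, B 6, C 7, D 1.
At 17 seats: A 1, B 7, C 8, D 1.
A drops from 2 to 1.

A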